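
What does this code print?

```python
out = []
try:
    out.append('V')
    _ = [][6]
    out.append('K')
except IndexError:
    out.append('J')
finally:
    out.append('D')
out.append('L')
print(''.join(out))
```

Execution trace: 'V' (try body) → 'J' (except IndexError) → 'D' (finally) → 'L' (after the try/except). Output: VJDL

Answer: VJDL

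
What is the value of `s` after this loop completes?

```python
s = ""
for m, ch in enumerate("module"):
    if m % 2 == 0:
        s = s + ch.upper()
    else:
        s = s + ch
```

Uppercase even positions in 'module'
`s` takes the values: "" → "M" → "Mo" → "MoD" → "MoDu" → "MoDuL" → "MoDuLe"

Answer: "MoDuLe"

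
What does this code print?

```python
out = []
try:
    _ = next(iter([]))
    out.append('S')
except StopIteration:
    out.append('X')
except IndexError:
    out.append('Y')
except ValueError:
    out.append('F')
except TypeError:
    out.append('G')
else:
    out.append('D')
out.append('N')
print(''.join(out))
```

Execution trace: 'X' (except StopIteration) → 'N' (after the try/except). Output: XN

Answer: XN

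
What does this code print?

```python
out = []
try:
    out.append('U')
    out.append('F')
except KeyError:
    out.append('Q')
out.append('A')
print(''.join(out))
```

Execution trace: 'U' (try body) → 'F' (try body, no exception) → 'A' (after the try/except). Output: UFA

Answer: UFA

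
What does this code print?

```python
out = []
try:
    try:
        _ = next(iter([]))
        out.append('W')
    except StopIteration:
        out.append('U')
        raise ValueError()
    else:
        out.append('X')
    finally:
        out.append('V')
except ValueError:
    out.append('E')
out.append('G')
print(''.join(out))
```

Execution trace: 'U' (except StopIteration) → 'V' (finally) → 'E' (outer except ValueError) → 'G' (after the try/except). Output: UVEG

Answer: UVEG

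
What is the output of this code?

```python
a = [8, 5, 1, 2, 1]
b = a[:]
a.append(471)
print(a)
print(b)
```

Key concept: slice [:] creates copy.
Step by step:
`a = [8, 5, 1, 2, 1]` → a = [8, 5, 1, 2, 1]
`b = a[:]` → b = [8, 5, 1, 2, 1]
`a.append(471)` → a = [8, 5, 1, 2, 1, 471]
`print(a)` → prints [8, 5, 1, 2, 1, 471]
`print(b)` → prints [8, 5, 1, 2, 1]

Answer:
[8, 5, 1, 2, 1, 471]
[8, 5, 1, 2, 1]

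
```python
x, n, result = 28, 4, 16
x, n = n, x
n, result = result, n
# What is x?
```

Trace:
`x, n, result = 28, 4, 16` → x = 28; n = 4; result = 16
`x, n = n, x` → x = 4; n = 28
`n, result = result, n` → n = 16; result = 28
So x = 4

Answer: 4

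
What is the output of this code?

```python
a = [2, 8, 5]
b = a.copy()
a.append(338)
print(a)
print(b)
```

Key concept: list.copy() creates independent copy.
Step by step:
`a = [2, 8, 5]` → a = [2, 8, 5]
`b = a.copy()` → b = [2, 8, 5]
`a.append(338)` → a = [2, 8, 5, 338]
`print(a)` → prints [2, 8, 5, 338]
`print(b)` → prints [2, 8, 5]

Answer:
[2, 8, 5, 338]
[2, 8, 5]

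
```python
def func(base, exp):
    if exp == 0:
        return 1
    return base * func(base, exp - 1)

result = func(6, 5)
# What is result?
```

func(6, 5) = 6 * 6 * 6 * 6 * 6 = 7776

Answer: 7776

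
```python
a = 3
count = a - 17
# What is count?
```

Trace:
`a = 3` → a = 3
`count = a - 17` → count = -14
So count = -14

Answer: -14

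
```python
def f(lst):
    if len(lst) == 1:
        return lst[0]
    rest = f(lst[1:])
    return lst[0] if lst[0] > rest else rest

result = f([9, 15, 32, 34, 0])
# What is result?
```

Recursive max over [9, 15, 32, 34, 0] = 34

Answer: 34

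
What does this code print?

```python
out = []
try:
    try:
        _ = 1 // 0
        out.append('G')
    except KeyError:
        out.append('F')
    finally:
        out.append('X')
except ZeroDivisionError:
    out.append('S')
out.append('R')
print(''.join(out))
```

Execution trace: 'X' (finally) → 'S' (outer except ZeroDivisionError) → 'R' (after the try/except). Output: XSR

Answer: XSR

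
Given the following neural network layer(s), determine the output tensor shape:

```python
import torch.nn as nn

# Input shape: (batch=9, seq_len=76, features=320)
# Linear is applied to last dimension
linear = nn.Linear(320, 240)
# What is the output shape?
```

Input: (9, 76, 320) -> Output: (9, 76, 240)

Answer: (9, 76, 240)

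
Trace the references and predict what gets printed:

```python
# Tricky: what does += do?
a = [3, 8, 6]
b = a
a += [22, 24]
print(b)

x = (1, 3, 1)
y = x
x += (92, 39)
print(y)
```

Key concept: += behavior differs for mutable vs immutable.
Step by step:
`a = [3, 8, 6]` → a = [3, 8, 6]
`b = a` → b = [3, 8, 6] (same object as a)
`a += [22, 24]` → a = [3, 8, 6, 22, 24] (same object as b); b = [3, 8, 6, 22, 24] (same object as a)
`print(b)` → prints [3, 8, 6, 22, 24]
`x = (1, 3, 1)` → x = (1, 3, 1)
`y = x` → y = (1, 3, 1)
`x += (92, 39)` → x = (1, 3, 1, 92, 39)
`print(y)` → prints (1, 3, 1)

Answer:
[3, 8, 6, 22, 24]
(1, 3, 1)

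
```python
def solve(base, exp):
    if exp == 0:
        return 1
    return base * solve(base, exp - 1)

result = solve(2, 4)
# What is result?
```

solve(2, 4) = 2 * 2 * 2 * 2 = 16

Answer: 16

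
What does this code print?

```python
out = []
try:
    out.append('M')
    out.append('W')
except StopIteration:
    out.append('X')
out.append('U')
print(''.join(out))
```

Execution trace: 'M' (try body) → 'W' (try body, no exception) → 'U' (after the try/except). Output: MWU

Answer: MWU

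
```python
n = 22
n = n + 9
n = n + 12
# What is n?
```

Trace:
`n = 22` → n = 22
`n = n + 9` → n = 31
`n = n + 12` → n = 43
So n = 43

Answer: 43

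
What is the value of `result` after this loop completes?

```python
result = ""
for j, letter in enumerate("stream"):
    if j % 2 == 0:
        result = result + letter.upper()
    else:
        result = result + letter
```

Uppercase even positions in 'stream'
`result` takes the values: "" → "S" → "St" → "StR" → "StRe" → "StReA" → "StReAm"

Answer: "StReAm"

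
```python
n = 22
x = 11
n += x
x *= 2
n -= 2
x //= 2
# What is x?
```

Trace:
`n = 22` → n = 22
`x = 11` → x = 11
`n += x` → n = 33
`x *= 2` → x = 22
`n -= 2` → n = 31
`x //= 2` → x = 11
So x = 11

Answer: 11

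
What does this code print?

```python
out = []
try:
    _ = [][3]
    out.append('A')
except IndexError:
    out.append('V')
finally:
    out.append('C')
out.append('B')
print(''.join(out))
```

Execution trace: 'V' (except IndexError) → 'C' (finally) → 'B' (after the try/except). Output: VCB

Answer: VCB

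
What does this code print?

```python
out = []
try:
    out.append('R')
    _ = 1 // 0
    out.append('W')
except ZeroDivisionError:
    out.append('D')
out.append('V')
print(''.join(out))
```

Execution trace: 'R' (try body) → 'D' (except ZeroDivisionError) → 'V' (after the try/except). Output: RDV

Answer: RDV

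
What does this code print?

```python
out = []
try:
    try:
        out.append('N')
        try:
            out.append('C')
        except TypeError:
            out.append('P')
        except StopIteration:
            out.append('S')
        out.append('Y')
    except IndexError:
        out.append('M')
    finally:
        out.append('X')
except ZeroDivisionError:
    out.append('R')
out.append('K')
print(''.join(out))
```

Execution trace: 'N' (try body) → 'C' (inner try body, no exception) → 'Y' (try body, no exception) → 'X' (finally) → 'K' (after the try/except). Output: NCYXK

Answer: NCYXK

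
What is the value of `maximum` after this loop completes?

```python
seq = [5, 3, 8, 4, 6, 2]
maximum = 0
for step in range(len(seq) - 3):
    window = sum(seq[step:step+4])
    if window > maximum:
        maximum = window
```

Max sum of 4-element window in [5, 3, 8, 4, 6, 2]
`maximum` takes the values: 0 → 20 → 21

Answer: 21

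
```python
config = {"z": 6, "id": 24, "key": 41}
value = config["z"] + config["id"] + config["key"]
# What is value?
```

Trace:
`config = {"z": 6, "id": 24, "key": 41}` → config = {'z': 6, 'id': 24, 'key': 41}
`value = config["z"] + config["id"] + config["key"]` → value = 71
So value = 71

Answer: 71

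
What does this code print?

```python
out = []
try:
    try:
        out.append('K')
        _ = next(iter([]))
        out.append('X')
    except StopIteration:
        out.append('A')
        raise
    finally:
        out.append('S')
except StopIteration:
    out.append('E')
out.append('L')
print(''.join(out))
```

Execution trace: 'K' (inner try body) → 'A' (inner except StopIteration) → 'S' (inner finally) → 'E' (outer except StopIteration) → 'L' (after the try/except). Output: KASEL

Answer: KASEL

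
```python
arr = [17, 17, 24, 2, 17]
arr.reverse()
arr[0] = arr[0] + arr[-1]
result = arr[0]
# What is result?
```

Trace:
`arr = [17, 17, 24, 2, 17]` → arr = [17, 17, 24, 2, 17]
`arr.reverse()` → arr = [17, 2, 24, 17, 17]
`arr[0] = arr[0] + arr[-1]` → arr = [34, 2, 24, 17, 17]
`result = arr[0]` → result = 34
So result = 34

Answer: 34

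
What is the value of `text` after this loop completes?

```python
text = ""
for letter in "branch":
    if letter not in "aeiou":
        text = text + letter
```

Remove vowels from 'branch'
`text` takes the values: "" → "b" → "br" → "brn" → "brnc" → "brnch"

Answer: "brnch"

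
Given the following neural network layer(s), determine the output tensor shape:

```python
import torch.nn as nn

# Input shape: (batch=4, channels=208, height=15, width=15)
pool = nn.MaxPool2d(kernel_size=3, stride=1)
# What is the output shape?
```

Input: (4, 208, 15, 15) -> Output: (4, 208, 13, 13)

Answer: (4, 208, 13, 13)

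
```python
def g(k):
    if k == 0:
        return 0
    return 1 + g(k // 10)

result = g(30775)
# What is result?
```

Count of digits of 30775: 5

Answer: 5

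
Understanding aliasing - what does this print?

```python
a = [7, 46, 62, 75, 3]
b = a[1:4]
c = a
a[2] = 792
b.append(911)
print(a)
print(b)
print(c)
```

Key concept: slice vs alias.
Step by step:
`a = [7, 46, 62, 75, 3]` → a = [7, 46, 62, 75, 3]
`b = a[1:4]` → b = [46, 62, 75]
`c = a` → c = [7, 46, 62, 75, 3] (same object as a)
`a[2] = 792` → a = [7, 46, 792, 75, 3] (same object as c); c = [7, 46, 792, 75, 3] (same object as a)
`b.append(911)` → b = [46, 62, 75, 911]
`print(a)` → prints [7, 46, 792, 75, 3]
`print(b)` → prints [46, 62, 75, 911]
`print(c)` → prints [7, 46, 792, 75, 3]

Answer:
[7, 46, 792, 75, 3]
[46, 62, 75, 911]
[7, 46, 792, 75, 3]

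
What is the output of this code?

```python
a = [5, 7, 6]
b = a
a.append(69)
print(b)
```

Key concept: basic list aliasing.
Step by step:
`a = [5, 7, 6]` → a = [5, 7, 6]
`b = a` → b = [5, 7, 6] (same object as a)
`a.append(69)` → a = [5, 7, 6, 69] (same object as b); b = [5, 7, 6, 69] (same object as a)
`print(b)` → prints [5, 7, 6, 69]

Answer: [5, 7, 6, 69]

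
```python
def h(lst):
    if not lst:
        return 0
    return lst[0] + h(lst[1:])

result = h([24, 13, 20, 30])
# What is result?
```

24 + 13 + 20 + 30 + 0 = 87

Answer: 87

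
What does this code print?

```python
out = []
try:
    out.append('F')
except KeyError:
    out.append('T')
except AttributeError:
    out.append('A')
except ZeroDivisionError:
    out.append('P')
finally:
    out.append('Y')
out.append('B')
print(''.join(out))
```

Execution trace: 'F' (try body, no exception) → 'Y' (finally) → 'B' (after the try/except). Output: FYB

Answer: FYB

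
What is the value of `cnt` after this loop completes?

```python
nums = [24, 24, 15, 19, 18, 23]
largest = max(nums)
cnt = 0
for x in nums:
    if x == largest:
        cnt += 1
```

Count of max value 24 in [24, 24, 15, 19, 18, 23]
`cnt` takes the values: 0 → 1 → 2

Answer: 2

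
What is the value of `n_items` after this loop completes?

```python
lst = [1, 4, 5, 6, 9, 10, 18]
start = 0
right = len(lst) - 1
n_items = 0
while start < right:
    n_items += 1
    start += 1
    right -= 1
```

Iterations until pointers meet (list length 7)
`n_items` takes the values: 0 → 1 → 2 → 3

Answer: 3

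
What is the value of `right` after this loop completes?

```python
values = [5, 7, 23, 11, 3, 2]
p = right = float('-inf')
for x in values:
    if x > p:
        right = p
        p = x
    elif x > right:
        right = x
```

Second largest (with repeats) in [5, 7, 23, 11, 3, 2]
`right` takes the values: -inf → 5 → 7 → 11

Answer: 11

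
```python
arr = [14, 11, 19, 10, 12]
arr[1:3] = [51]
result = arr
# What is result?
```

Trace:
`arr = [14, 11, 19, 10, 12]` → arr = [14, 11, 19, 10, 12]
`arr[1:3] = [51]` → arr = [14, 51, 10, 12]
`result = arr` → result = [14, 51, 10, 12]
So result = [14, 51, 10, 12]

Answer: [14, 51, 10, 12]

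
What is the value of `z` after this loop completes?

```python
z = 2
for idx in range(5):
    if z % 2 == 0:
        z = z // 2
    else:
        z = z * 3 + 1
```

Collatz-style transformation from 2
`z` takes the values: 2 → 1 → 4 → 2 → 1 → 4

Answer: 4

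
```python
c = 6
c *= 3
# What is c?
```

Trace:
`c = 6` → c = 6
`c *= 3` → c = 18
So c = 18

Answer: 18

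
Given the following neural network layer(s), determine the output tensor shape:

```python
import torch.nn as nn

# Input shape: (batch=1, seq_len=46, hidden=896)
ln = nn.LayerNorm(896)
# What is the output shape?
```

Input: (1, 46, 896) -> Output: (1, 46, 896)

Answer: (1, 46, 896)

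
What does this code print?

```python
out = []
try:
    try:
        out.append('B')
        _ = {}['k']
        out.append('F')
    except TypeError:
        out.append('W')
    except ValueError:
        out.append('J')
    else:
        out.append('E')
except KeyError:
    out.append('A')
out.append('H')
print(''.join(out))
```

Execution trace: 'B' (try body) → 'A' (outer except KeyError) → 'H' (after the try/except). Output: BAH

Answer: BAH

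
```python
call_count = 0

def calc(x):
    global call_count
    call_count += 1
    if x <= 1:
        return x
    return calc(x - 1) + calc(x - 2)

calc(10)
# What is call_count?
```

Calls(x) = 1 + Calls(x-1) + Calls(x-2); Calls(0)=Calls(1)=1. For x=10 this gives 177.

Answer: 177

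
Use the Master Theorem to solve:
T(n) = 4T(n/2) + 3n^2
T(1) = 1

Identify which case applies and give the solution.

a=4, b=2, f(n)=3n^2. log_2(4) = 2. Since c=2 = 2, Case 2 applies: T(n) = Θ(n^log_b(a) · log n) = O(n^2 log n).

Answer: O(n^2 log n) - Case 2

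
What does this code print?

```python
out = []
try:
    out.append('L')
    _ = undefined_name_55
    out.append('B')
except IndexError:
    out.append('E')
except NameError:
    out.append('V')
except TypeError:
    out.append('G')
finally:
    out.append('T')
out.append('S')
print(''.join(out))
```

Execution trace: 'L' (try body) → 'V' (except NameError) → 'T' (finally) → 'S' (after the try/except). Output: LVTS

Answer: LVTS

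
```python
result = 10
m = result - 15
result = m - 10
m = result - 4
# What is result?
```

Trace:
`result = 10` → result = 10
`m = result - 15` → m = -5
`result = m - 10` → result = -15
`m = result - 4` → m = -19
So result = -15

Answer: -15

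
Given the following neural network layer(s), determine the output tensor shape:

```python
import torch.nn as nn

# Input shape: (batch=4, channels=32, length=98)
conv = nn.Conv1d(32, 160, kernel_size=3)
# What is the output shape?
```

Input: (4, 32, 98) -> Output: (4, 160, 96)

Answer: (4, 160, 96)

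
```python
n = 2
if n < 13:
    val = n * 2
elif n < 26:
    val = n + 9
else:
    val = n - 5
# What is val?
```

Trace:
`n = 2` → n = 2
`if n < 13: ...` → n < 13 is True → val = 4
So val = 4

Answer: 4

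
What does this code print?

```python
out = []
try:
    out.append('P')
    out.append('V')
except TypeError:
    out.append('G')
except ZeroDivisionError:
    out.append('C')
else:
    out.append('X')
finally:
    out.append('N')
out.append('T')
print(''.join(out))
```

Execution trace: 'P' (try body) → 'V' (try body, no exception) → 'X' (else) → 'N' (finally) → 'T' (after the try/except). Output: PVXNT

Answer: PVXNT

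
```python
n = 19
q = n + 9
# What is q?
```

Trace:
`n = 19` → n = 19
`q = n + 9` → q = 28
So q = 28

Answer: 28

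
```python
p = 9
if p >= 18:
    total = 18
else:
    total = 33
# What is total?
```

Trace:
`p = 9` → p = 9
`if p >= 18: ...` → p >= 18 is False, take else branch → total = 33
So total = 33

Answer: 33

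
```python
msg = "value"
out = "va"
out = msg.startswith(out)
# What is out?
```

Trace:
`msg = "value"` → msg = 'value'
`out = "va"` → out = 'va'
`out = msg.startswith(out)` → out = True
So out = True

Answer: True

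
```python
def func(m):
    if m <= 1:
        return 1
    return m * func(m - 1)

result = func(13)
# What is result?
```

func(13) = 13 * 12 * 11 * 10 * 9 * 8 * 7 * 6 * 5 * 4 * 3 * 2 * 1 = 6227020800

Answer: 6227020800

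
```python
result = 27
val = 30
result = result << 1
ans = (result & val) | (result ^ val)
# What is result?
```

Trace:
`result = 27` → result = 27
`val = 30` → val = 30
`result = result << 1` → result = 54
`ans = (result & val) | (result ^ val)` → ans = 62
So result = 54

Answer: 54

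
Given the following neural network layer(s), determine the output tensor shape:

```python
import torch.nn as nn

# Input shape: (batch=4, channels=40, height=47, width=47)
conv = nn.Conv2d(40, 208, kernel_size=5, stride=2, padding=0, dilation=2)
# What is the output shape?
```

Input: (4, 40, 47, 47) -> Output: (4, 208, 20, 20)

Answer: (4, 208, 20, 20)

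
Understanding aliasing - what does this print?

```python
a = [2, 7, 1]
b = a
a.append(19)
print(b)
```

Key concept: basic list aliasing.
Step by step:
`a = [2, 7, 1]` → a = [2, 7, 1]
`b = a` → b = [2, 7, 1] (same object as a)
`a.append(19)` → a = [2, 7, 1, 19] (same object as b); b = [2, 7, 1, 19] (same object as a)
`print(b)` → prints [2, 7, 1, 19]

Answer: [2, 7, 1, 19]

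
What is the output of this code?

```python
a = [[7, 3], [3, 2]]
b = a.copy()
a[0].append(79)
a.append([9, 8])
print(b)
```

Key concept: shallow copy with nested lists.
Step by step:
`a = [[7, 3], [3, 2]]` → a = [[7, 3], [3, 2]]
`b = a.copy()` → b = [[7, 3], [3, 2]]
`a[0].append(79)` → a = [[7, 3, 79], [3, 2]]; b = [[7, 3, 79], [3, 2]]
`a.append([9, 8])` → a = [[7, 3, 79], [3, 2], [9, 8]]
`print(b)` → prints [[7, 3, 79], [3, 2]]

Answer: [[7, 3, 79], [3, 2]]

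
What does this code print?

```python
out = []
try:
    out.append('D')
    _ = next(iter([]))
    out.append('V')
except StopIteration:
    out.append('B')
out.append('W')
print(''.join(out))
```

Execution trace: 'D' (try body) → 'B' (except StopIteration) → 'W' (after the try/except). Output: DBW

Answer: DBW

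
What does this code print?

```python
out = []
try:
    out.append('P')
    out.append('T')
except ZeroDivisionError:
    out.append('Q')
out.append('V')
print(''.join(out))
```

Execution trace: 'P' (try body) → 'T' (try body, no exception) → 'V' (after the try/except). Output: PTV

Answer: PTV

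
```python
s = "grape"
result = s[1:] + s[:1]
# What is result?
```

Trace:
`s = "grape"` → s = 'grape'
`result = s[1:] + s[:1]` → result = 'rapeg'
So result = 'rapeg'

Answer: 'rapeg'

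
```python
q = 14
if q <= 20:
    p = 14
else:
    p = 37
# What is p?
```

Trace:
`q = 14` → q = 14
`if q <= 20: ...` → q <= 20 is True → p = 14
So p = 14

Answer: 14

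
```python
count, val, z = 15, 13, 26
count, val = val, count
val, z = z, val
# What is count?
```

Trace:
`count, val, z = 15, 13, 26` → count = 15; val = 13; z = 26
`count, val = val, count` → count = 13; val = 15
`val, z = z, val` → val = 26; z = 15
So count = 13

Answer: 13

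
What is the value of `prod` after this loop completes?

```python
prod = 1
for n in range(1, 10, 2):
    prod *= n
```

Product of 1, 3, 5, ... up to 9
`prod` takes the values: 1 → 3 → 15 → 105 → 945

Answer: 945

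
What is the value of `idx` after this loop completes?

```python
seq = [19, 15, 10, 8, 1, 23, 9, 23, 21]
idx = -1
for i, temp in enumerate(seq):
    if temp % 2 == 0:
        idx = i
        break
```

First even number index in [19, 15, 10, 8, 1, 23, 9, 23, 21]
`idx` takes the values: -1 → 2

Answer: 2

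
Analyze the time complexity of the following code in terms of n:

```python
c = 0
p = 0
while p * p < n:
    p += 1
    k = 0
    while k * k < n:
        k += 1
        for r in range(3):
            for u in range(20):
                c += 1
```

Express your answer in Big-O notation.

Each loop level contributes: √n × √n × 1 × 1. Multiplying the contributions gives O(n).

Answer: O(n)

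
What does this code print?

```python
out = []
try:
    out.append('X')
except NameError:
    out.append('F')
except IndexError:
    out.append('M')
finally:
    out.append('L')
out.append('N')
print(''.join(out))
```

Execution trace: 'X' (try body, no exception) → 'L' (finally) → 'N' (after the try/except). Output: XLN

Answer: XLN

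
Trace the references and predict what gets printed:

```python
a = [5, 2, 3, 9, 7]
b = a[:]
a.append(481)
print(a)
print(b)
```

Key concept: slice [:] creates copy.
Step by step:
`a = [5, 2, 3, 9, 7]` → a = [5, 2, 3, 9, 7]
`b = a[:]` → b = [5, 2, 3, 9, 7]
`a.append(481)` → a = [5, 2, 3, 9, 7, 481]
`print(a)` → prints [5, 2, 3, 9, 7, 481]
`print(b)` → prints [5, 2, 3, 9, 7]

Answer:
[5, 2, 3, 9, 7, 481]
[5, 2, 3, 9, 7]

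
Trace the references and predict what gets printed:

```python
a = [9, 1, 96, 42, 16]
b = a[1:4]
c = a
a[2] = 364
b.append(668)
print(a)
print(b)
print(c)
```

Key concept: slice vs alias.
Step by step:
`a = [9, 1, 96, 42, 16]` → a = [9, 1, 96, 42, 16]
`b = a[1:4]` → b = [1, 96, 42]
`c = a` → c = [9, 1, 96, 42, 16] (same object as a)
`a[2] = 364` → a = [9, 1, 364, 42, 16] (same object as c); c = [9, 1, 364, 42, 16] (same object as a)
`b.append(668)` → b = [1, 96, 42, 668]
`print(a)` → prints [9, 1, 364, 42, 16]
`print(b)` → prints [1, 96, 42, 668]
`print(c)` → prints [9, 1, 364, 42, 16]

Answer:
[9, 1, 364, 42, 16]
[1, 96, 42, 668]
[9, 1, 364, 42, 16]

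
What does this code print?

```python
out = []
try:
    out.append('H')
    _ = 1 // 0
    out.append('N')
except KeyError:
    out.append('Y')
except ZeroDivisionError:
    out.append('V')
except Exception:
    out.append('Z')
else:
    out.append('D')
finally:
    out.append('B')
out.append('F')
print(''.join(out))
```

Execution trace: 'H' (try body) → 'V' (except ZeroDivisionError) → 'B' (finally) → 'F' (after the try/except). Output: HVBF

Answer: HVBF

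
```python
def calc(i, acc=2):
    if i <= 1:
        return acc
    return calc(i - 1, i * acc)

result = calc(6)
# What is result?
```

Accumulator trace (n, acc): (6, 2) -> (5, 12) -> (4, 60) -> (3, 240) -> (2, 720) -> (1, 1440) -> return 1440

Answer: 1440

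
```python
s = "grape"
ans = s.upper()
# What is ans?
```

Trace:
`s = "grape"` → s = 'grape'
`ans = s.upper()` → ans = 'GRAPE'
So ans = 'GRAPE'

Answer: 'GRAPE'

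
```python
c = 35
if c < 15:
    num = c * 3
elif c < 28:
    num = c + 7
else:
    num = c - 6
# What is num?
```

Trace:
`c = 35` → c = 35
`if c < 15: ...` → c < 15 is False, c < 28 is False, take else branch → num = 29
So num = 29

Answer: 29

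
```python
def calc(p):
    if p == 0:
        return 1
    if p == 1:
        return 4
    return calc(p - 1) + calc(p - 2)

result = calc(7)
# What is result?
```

Build up from base cases: calc(0)=1, calc(1)=4, calc(2)=5, calc(3)=9, calc(4)=14, calc(5)=23, calc(6)=37, ..., calc(7)=60

Answer: 60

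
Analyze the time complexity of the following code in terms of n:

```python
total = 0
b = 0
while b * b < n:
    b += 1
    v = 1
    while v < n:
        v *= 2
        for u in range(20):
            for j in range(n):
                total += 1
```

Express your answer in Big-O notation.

Each loop level contributes: √n × log n × 1 × n. Multiplying the contributions gives O(n√n log n).

Answer: O(n√n log n)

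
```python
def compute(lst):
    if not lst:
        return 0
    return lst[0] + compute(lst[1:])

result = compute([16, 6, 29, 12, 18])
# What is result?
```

16 + 6 + 29 + 12 + 18 + 0 = 81

Answer: 81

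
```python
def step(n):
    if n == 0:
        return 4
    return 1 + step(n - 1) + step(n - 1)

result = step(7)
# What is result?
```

step(n) = 1 + 2·step(n-1), step(0)=4. Closed form: (4+1)·2^7 - 1 = 639.

Answer: 639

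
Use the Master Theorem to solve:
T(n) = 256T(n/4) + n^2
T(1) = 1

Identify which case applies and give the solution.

a=256, b=4, f(n)=n^2. log_4(256) = 4. Since c=2 < 4, Case 1 applies: T(n) = Θ(n^log_b(a)) = O(n^4).

Answer: O(n^4) - Case 1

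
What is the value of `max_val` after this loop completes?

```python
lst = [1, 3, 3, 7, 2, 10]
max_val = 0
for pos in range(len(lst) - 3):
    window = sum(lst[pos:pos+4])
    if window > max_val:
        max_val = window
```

Max sum of 4-element window in [1, 3, 3, 7, 2, 10]
`max_val` takes the values: 0 → 14 → 15 → 22

Answer: 22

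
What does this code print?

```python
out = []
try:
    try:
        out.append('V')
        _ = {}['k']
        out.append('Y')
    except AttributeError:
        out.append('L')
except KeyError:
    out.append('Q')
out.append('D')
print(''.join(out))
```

Execution trace: 'V' (try body) → 'Q' (outer except KeyError) → 'D' (after the try/except). Output: VQD

Answer: VQD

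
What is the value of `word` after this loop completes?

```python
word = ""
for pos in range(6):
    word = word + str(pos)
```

Concatenate digits 0 to 5
`word` takes the values: "" → "0" → "01" → "012" → "0123" → "01234" → "012345"

Answer: "012345"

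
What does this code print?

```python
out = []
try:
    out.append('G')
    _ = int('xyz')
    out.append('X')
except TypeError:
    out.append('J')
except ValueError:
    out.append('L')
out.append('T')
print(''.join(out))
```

Execution trace: 'G' (try body) → 'L' (except ValueError) → 'T' (after the try/except). Output: GLT

Answer: GLT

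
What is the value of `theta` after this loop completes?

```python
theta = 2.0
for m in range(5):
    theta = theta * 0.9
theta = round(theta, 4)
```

Exponential decay: 2.0 * 0.9^5
`theta` takes the values: 2.0 → 1.8 → 1.62 → 1.458 → 1.3122 → 1.18098 → 1.181

Answer: 1.181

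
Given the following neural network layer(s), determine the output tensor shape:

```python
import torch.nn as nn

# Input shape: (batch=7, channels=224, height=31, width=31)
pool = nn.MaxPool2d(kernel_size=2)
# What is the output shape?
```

Input: (7, 224, 31, 31) -> Output: (7, 224, 15, 15)

Answer: (7, 224, 15, 15)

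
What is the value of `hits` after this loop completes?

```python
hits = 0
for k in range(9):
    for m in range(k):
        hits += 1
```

Triangle number: 0+1+2+...+8
`hits` takes the values: 0 → 1 → 2 → 3 → 4 → 5 → 6 → 7 → 8 → 9 → 10 → 11 → 12 → 13 → 14 → 15 → 16 → 17 → 18 → 19 → 20 → 21 → 22 → 23 → 24 → 25 → 26 → 27 → 28 → 29 → 30 → 31 → 32 → 33 → 34 → 35 → 36

Answer: 36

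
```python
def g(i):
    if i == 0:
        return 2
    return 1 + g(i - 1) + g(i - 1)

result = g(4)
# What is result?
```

g(i) = 1 + 2·g(i-1), g(0)=2. Closed form: (2+1)·2^4 - 1 = 47.

Answer: 47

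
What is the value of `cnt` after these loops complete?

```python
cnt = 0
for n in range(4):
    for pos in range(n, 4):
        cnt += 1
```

Upper triangle: 4 + 3 + ... + 1
`cnt` takes the values: 0 → 1 → 2 → 3 → 4 → 5 → 6 → 7 → 8 → 9 → 10

Answer: 10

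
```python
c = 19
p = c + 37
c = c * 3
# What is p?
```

Trace:
`c = 19` → c = 19
`p = c + 37` → p = 56
`c = c * 3` → c = 57
So p = 56

Answer: 56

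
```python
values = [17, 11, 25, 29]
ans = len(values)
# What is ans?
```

Trace:
`values = [17, 11, 25, 29]` → values = [17, 11, 25, 29]
`ans = len(values)` → ans = 4
So ans = 4

Answer: 4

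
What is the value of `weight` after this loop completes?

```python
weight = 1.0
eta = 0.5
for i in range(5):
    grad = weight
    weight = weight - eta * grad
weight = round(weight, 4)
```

Gradient descent: w = 1.0 * (1 - 0.5)^5
`weight` takes the values: 1.0 → 0.5 → 0.25 → 0.125 → 0.0625 → 0.03125 → 0.0312

Answer: 0.0312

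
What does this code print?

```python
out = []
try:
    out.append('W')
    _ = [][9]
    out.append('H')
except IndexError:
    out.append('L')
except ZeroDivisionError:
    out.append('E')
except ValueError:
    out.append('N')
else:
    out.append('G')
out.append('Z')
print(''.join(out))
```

Execution trace: 'W' (try body) → 'L' (except IndexError) → 'Z' (after the try/except). Output: WLZ

Answer: WLZ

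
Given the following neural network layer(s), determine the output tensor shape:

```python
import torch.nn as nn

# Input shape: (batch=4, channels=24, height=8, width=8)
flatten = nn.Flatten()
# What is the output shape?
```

Input: (4, 24, 8, 8) -> Output: (4, 1536)

Answer: (4, 1536)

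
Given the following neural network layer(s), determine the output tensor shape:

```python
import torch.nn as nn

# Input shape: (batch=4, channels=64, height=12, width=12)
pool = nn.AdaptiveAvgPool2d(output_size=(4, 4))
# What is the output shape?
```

Input: (4, 64, 12, 12) -> Output: (4, 64, 4, 4)

Answer: (4, 64, 4, 4)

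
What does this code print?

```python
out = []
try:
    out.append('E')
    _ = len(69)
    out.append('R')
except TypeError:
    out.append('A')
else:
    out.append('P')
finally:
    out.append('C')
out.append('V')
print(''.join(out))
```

Execution trace: 'E' (try body) → 'A' (except TypeError) → 'C' (finally) → 'V' (after the try/except). Output: EACV

Answer: EACV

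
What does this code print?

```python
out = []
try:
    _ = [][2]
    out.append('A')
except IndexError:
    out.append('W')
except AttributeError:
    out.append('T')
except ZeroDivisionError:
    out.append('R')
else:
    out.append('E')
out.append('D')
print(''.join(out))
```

Execution trace: 'W' (except IndexError) → 'D' (after the try/except). Output: WD

Answer: WD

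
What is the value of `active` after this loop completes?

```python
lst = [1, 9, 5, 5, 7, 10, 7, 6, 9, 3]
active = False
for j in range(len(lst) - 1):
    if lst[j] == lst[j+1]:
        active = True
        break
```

Check consecutive duplicates in [1, 9, 5, 5, 7, 10, 7, 6, 9, 3]
`active` takes the values: False → True

Answer: True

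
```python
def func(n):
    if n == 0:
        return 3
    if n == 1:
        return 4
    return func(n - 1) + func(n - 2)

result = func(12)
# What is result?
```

Build up from base cases: func(0)=3, func(1)=4, func(2)=7, func(3)=11, func(4)=18, func(5)=29, func(6)=47, ..., func(12)=843

Answer: 843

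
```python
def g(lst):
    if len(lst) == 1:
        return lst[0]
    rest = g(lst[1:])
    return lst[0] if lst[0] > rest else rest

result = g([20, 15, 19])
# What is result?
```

Recursive max over [20, 15, 19] = 20

Answer: 20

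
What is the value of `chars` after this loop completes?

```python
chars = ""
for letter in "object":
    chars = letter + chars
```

Reverse 'object'
`chars` takes the values: "" → "o" → "bo" → "jbo" → "ejbo" → "cejbo" → "tcejbo"

Answer: "tcejbo"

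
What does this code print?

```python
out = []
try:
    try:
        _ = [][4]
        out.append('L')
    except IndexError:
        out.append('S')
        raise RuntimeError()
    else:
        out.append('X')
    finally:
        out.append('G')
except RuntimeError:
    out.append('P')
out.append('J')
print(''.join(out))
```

Execution trace: 'S' (inner except IndexError) → 'G' (inner finally) → 'P' (outer except RuntimeError) → 'J' (after the try/except). Output: SGPJ

Answer: SGPJ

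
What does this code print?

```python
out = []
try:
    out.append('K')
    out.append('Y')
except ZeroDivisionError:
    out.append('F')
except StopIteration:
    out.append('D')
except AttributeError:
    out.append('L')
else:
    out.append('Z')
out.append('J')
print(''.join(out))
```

Execution trace: 'K' (try body) → 'Y' (try body, no exception) → 'Z' (else) → 'J' (after the try/except). Output: KYZJ

Answer: KYZJ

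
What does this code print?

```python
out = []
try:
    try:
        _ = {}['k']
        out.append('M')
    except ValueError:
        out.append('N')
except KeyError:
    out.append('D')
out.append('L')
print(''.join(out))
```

Execution trace: 'D' (outer except KeyError) → 'L' (after the try/except). Output: DL

Answer: DL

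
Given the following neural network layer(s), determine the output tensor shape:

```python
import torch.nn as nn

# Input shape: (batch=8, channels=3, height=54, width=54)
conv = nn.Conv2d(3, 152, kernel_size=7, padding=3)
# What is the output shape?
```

Input: (8, 3, 54, 54) -> Output: (8, 152, 54, 54)

Answer: (8, 152, 54, 54)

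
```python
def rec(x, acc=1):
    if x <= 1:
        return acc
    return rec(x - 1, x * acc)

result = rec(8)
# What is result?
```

Accumulator trace (n, acc): (8, 1) -> (7, 8) -> (6, 56) -> (5, 336) -> (4, 1680) -> (3, 6720) -> (2, 20160) -> (1, 40320) -> return 40320

Answer: 40320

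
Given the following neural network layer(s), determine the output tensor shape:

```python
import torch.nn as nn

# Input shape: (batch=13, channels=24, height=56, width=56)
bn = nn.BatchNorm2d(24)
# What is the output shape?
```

Input: (13, 24, 56, 56) -> Output: (13, 24, 56, 56)

Answer: (13, 24, 56, 56)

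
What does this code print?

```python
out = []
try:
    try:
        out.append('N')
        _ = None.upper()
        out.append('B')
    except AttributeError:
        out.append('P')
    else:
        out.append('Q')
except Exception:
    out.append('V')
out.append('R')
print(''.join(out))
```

Execution trace: 'N' (inner try body) → 'P' (inner except AttributeError) → 'R' (after the try/except). Output: NPR

Answer: NPR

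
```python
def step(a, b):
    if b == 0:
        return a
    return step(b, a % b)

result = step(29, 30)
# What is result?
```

step(29, 30) -> step(30, 29) -> step(29, 1) -> step(1, 0) -> 1

Answer: 1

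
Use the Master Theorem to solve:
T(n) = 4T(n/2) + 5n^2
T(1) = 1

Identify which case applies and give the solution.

a=4, b=2, f(n)=5n^2. log_2(4) = 2. Since c=2 = 2, Case 2 applies: T(n) = Θ(n^log_b(a) · log n) = O(n^2 log n).

Answer: O(n^2 log n) - Case 2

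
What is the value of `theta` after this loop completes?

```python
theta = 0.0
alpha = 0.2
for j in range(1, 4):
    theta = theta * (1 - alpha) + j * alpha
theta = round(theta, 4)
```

Moving average with lr=0.2
`theta` takes the values: 0.0 → 0.2 → 0.56 → 1.048

Answer: 1.048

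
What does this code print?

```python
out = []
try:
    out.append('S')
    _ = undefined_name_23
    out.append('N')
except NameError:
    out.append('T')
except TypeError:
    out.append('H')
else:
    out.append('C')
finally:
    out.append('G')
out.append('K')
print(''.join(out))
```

Execution trace: 'S' (try body) → 'T' (except NameError) → 'G' (finally) → 'K' (after the try/except). Output: STGK

Answer: STGK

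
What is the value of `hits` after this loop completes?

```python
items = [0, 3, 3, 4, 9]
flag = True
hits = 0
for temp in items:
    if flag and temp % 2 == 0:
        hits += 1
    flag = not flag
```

Count even values at even positions
`hits` takes the values: 0 → 1

Answer: 1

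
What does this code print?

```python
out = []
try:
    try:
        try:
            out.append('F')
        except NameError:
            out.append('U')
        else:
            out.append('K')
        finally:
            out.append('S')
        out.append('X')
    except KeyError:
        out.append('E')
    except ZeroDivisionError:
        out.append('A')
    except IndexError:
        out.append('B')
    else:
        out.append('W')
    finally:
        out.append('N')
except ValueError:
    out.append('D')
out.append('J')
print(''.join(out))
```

Execution trace: 'F' (inner try body, no exception) → 'K' (inner else) → 'S' (inner finally) → 'X' (try body, no exception) → 'W' (else) → 'N' (finally) → 'J' (after the try/except). Output: FKSXWNJ

Answer: FKSXWNJ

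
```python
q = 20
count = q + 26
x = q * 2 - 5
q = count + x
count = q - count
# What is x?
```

Trace:
`q = 20` → q = 20
`count = q + 26` → count = 46
`x = q * 2 - 5` → x = 35
`q = count + x` → q = 81
`count = q - count` → count = 35
So x = 35

Answer: 35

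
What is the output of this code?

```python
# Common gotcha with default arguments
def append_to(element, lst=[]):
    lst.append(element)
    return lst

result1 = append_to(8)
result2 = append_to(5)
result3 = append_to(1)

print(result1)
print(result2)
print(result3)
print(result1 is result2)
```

Key concept: mutable default argument gotcha.
Step by step:
`result1 = append_to(8)` → result1 = [8]
`result2 = append_to(5)` → result1 = [8, 5] (same object as result2); result2 = [8, 5] (same object as result1)
`result3 = append_to(1)` → result1 = [8, 5, 1] (same object as result2, result3); result2 = [8, 5, 1] (same object as result1, result3); result3 = [8, 5, 1] (same object as result1, result2)
`print(result1)` → prints [8, 5, 1]
`print(result2)` → prints [8, 5, 1]
`print(result3)` → prints [8, 5, 1]
`print(result1 is result2)` → prints True

Answer:
[8, 5, 1]
[8, 5, 1]
[8, 5, 1]
True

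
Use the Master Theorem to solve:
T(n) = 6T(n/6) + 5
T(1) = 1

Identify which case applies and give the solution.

a=6, b=6, f(n)=5. log_6(6) = 1. Since c=0 < 1, Case 1 applies: T(n) = Θ(n^log_b(a)) = O(n).

Answer: O(n) - Case 1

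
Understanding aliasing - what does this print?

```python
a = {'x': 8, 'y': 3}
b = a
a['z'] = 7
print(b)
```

Key concept: dict aliasing.
Step by step:
`a = {'x': 8, 'y': 3}` → a = {'x': 8, 'y': 3}
`b = a` → b = {'x': 8, 'y': 3} (same object as a)
`a['z'] = 7` → a = {'x': 8, 'y': 3, 'z': 7} (same object as b); b = {'x': 8, 'y': 3, 'z': 7} (same object as a)
`print(b)` → prints {'x': 8, 'y': 3, 'z': 7}

Answer: {'x': 8, 'y': 3, 'z': 7}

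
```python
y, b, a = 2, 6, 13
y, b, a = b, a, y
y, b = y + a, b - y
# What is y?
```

Trace:
`y, b, a = 2, 6, 13` → y = 2; b = 6; a = 13
`y, b, a = b, a, y` → y = 6; b = 13; a = 2
`y, b = y + a, b - y` → y = 8; b = 7
So y = 8

Answer: 8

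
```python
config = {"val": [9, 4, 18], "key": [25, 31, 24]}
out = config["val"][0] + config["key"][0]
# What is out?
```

Trace:
`config = {"val": [9, 4, 18], "key": [25, 31, 24]}` → config = {'val': [9, 4, 18], 'key': [25, 31, 24]}
`out = config["val"][0] + config["key"][0]` → out = 34
So out = 34

Answer: 34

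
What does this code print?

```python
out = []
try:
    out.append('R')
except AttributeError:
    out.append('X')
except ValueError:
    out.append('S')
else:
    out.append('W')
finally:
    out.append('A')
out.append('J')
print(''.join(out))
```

Execution trace: 'R' (try body, no exception) → 'W' (else) → 'A' (finally) → 'J' (after the try/except). Output: RWAJ

Answer: RWAJ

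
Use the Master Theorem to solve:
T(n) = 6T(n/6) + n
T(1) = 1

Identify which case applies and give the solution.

a=6, b=6, f(n)=n. log_6(6) = 1. Since c=1 = 1, Case 2 applies: T(n) = Θ(n^log_b(a) · log n) = O(n log n).

Answer: O(n log n) - Case 2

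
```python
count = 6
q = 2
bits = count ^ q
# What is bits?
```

Trace:
`count = 6` → count = 6
`q = 2` → q = 2
`bits = count ^ q` → bits = 4
So bits = 4

Answer: 4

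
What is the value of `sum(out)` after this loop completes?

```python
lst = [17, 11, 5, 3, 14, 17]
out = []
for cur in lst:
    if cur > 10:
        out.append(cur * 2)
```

Sum of doubled values > 10
`out` takes the values: [] → [34] → [34, 22] → [34, 22, 28] → [34, 22, 28, 34]
So `sum(out)` = 118

Answer: 118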